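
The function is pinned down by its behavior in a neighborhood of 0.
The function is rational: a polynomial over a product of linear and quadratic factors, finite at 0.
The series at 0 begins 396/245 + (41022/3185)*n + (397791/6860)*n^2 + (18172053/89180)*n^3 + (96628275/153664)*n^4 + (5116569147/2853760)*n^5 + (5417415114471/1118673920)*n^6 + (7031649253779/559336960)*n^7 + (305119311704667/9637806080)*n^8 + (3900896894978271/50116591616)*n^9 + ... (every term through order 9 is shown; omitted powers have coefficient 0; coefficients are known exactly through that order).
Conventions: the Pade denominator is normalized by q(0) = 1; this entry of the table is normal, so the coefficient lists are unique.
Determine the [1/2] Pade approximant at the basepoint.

The Pade approximant has numerator coefficients [396/245, 8363619504/2370449627]; denominator coefficients [1, -43059783/7442542, 4262496033/416782352].

Taylor coefficients needed (read off): a_0 = 396/245, a_1 = 41022/3185, a_2 = 397791/6860, a_3 = 18172053/89180.
Write the denominator as Q(n) = 1 + q1*n + q2*n^2. Requiring Q*f - P = O(n^4) with deg P <= 1 kills the coefficients of n^2..n^3 in Q*f:
  n^2: a_2 + q1*a_1 + q2*a_0 = 0, i.e. 397791/6860 + (41022/3185)*q1 + (396/245)*q2 = 0.
  n^3: a_3 + q1*a_2 + q2*a_1 = 0, i.e. 18172053/89180 + (397791/6860)*q1 + (41022/3185)*q2 = 0.
Solving this linear system: q1 = -43059783/7442542, q2 = 4262496033/416782352.
The numerator is Q*f truncated at degree 1: P0 = a_0 = 396/245; P1 = a_1 + q1*a_0 = 8363619504/2370449627.


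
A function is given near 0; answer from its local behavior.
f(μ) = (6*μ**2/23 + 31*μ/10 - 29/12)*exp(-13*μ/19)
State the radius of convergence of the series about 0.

The factor exp(-13*μ/19) is entire and contributes no finite singular point.
The polynomial part has no poles.
No finite singular points: the Taylor series at 0 converges everywhere.

The radius of convergence is infinite.


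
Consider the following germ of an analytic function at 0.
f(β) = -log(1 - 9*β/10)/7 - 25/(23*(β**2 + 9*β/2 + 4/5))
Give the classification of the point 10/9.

The term (-1/7)*log(1 - β/(10/9)) has argument 1 - 10/9/(10/9) = 0 at 10/9: a logarithmic (infinitely-sheeted) branch point; the remaining terms are analytic or single-valued there.

The point is a logarithmic branch point.


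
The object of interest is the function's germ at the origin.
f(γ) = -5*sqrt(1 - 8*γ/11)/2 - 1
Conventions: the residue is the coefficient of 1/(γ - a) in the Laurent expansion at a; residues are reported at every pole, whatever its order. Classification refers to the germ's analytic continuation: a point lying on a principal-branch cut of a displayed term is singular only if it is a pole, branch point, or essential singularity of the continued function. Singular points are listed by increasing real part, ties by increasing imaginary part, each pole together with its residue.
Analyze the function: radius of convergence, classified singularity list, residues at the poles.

Branch term (-5/2)*sqrt(1 - γ/(11/8)): its argument vanishes at γ = 11/8, a square-root branch point, modulus 11/8.
The radius of convergence is the smallest modulus among the singular points: 11/8.

Radius of convergence at 0: 11/8.
At 11/8: an algebraic (square-root) branch point.


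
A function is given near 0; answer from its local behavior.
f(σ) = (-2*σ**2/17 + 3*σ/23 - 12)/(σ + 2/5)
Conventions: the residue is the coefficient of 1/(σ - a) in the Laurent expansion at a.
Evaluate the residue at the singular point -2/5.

At the order-1 pole -2/5 set g(σ) = (σ - (-2/5))*f(σ) = -2*σ**2/17 + 3*σ/23 - 12.
Simple pole: residue = g(a) at a = -2/5, which is -117994/9775.

The residue is -117994/9775.


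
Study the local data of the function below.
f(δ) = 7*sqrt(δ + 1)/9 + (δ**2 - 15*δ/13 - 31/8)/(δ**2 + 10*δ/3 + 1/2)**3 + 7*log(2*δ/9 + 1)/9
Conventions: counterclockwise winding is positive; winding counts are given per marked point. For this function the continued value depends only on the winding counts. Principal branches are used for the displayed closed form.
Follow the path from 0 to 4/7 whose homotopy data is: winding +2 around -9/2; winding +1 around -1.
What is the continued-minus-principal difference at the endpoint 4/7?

Continued minus principal equals (-(2/9)*sqrt(77)) + ((28/9)*pi)*i.

The rational part is single-valued and drops out of the difference; each branch term changes only by its own monodromy.
(7/9)*log(1 - δ/(-9/2)): each positive loop around -9/2 adds 2*pi*i to the log, so winding +2 contributes (7/9)*(2)*2*pi*i = (28/9)*pi*i.
(7/9)*sqrt(1 - δ/(-1)): winding +1 is odd, the square root flips sign, contributing -2*(7/9)*sqrt(1 - (4/7)/(-1)) = -2*(7/9)*sqrt(11/7) = -(2/9)*sqrt(77).
Summing the contributions at δ = 4/7 gives (-(2/9)*sqrt(77)) + ((28/9)*pi)*i.


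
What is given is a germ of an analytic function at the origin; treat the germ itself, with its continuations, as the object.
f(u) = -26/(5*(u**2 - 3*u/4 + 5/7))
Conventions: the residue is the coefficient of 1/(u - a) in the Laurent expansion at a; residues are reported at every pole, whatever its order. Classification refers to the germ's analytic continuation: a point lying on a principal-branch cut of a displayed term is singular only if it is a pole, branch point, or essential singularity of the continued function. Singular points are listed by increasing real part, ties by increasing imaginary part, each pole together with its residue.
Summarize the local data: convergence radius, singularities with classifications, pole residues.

Radius of convergence at 0: (1/7)*sqrt(35).
At (3/8) - ((1/56)*sqrt(1799))*i: a pole of order 1; residue -((104/1285)*sqrt(1799))*i.
At (3/8) + ((1/56)*sqrt(1799))*i: a pole of order 1; residue ((104/1285)*sqrt(1799))*i.

Denominator factor (u**2 - 3*u/4 + 5/7): discriminant -257/112, complex-conjugate roots (3/8) + ((1/56)*sqrt(1799))*i and (3/8) - ((1/56)*sqrt(1799))*i; poles of order 1, moduli (1/7)*sqrt(35) and (1/7)*sqrt(35).
The radius of convergence is the smallest modulus among the singular points: (1/7)*sqrt(35).
The factor u**2 - 3*u/4 + 5/7 splits as (u - a)(u - a') with a = (3/8) - ((1/56)*sqrt(1799))*i, a' = (3/8) + ((1/56)*sqrt(1799))*i. At the order-1 pole a set g(u) = (u - a)*f(u) = [-26/5] / (u - a').
Simple pole: residue = g(a) at a = (3/8) - ((1/56)*sqrt(1799))*i, which is -((104/1285)*sqrt(1799))*i.
The factor u**2 - 3*u/4 + 5/7 splits as (u - a)(u - a') with a = (3/8) + ((1/56)*sqrt(1799))*i, a' = (3/8) - ((1/56)*sqrt(1799))*i. At the order-1 pole a set g(u) = (u - a)*f(u) = [-26/5] / (u - a').
Simple pole: residue = g(a) at a = (3/8) + ((1/56)*sqrt(1799))*i, which is ((104/1285)*sqrt(1799))*i.
List the singular points by increasing real part (a conjugate pair: the negative imaginary part first).


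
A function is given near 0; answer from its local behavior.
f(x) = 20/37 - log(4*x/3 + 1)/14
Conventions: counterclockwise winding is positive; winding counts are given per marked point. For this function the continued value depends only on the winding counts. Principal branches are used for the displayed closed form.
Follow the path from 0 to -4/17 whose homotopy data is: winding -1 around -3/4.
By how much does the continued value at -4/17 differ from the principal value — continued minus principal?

The rational part is single-valued and drops out of the difference; each branch term changes only by its own monodromy.
(-1/14)*log(1 - x/(-3/4)): each positive loop around -3/4 adds 2*pi*i to the log, so winding -1 contributes (-1/14)*(-1)*2*pi*i = (1/7)*pi*i.
Summing the contributions at x = -4/17 gives (1/7)*pi*i.

Continued minus principal equals (1/7)*pi*i.


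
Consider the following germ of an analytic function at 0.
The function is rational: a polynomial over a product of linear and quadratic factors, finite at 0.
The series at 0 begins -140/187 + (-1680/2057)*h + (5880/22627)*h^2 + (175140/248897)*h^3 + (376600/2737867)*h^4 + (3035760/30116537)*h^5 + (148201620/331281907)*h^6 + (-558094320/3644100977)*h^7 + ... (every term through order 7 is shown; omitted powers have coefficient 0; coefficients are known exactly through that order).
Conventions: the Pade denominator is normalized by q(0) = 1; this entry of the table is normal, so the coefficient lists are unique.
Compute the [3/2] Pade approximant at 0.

The Pade approximant has numerator coefficients [-140/187, -63508200/90509309, 127653400/271527927, 68442500/90509309]; denominator coefficients [1, -818154/5324077, -19890584/175694541].


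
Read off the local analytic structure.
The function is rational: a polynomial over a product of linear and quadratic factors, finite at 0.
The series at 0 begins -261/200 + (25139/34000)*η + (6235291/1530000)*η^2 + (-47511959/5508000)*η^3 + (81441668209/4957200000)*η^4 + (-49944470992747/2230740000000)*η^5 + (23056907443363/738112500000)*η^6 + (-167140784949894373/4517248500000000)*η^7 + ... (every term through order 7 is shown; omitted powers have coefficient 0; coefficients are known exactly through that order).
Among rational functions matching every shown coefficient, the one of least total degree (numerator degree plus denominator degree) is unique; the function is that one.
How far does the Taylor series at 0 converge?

No rational of total degree below 6 reproduces all 8 coefficients; solving the [2/4] Pade equations on them gives f(η) = (-37*η**2/5 + 28*η/17 + 29/18)/((η - 9/10)*(η + 10/9)**3), whose expansion matches every shown term.
Denominator factor (η + 10/9)^3: pole of order 3 at -10/9, modulus 10/9.
Denominator factor (η - 9/10): pole of order 1 at 9/10, modulus 9/10.
The radius of convergence is the smallest modulus among the singular points: 9/10.

The radius of convergence is 9/10.


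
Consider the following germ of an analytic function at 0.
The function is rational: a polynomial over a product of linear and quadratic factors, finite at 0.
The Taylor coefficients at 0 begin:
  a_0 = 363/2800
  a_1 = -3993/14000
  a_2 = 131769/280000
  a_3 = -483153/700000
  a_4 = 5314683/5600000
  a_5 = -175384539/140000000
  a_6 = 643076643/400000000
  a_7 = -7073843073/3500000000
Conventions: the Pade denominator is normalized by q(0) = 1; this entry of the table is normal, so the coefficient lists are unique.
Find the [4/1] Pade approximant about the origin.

Taylor coefficients needed (read off): a_0 = 363/2800, a_1 = -3993/14000, a_2 = 131769/280000, a_3 = -483153/700000, a_4 = 5314683/5600000, a_5 = -175384539/140000000.
Write the denominator as Q(z) = 1 + q1*z. Requiring Q*f - P = O(z^6) with deg P <= 4 kills the coefficients of z^5..z^5 in Q*f:
  z^5: a_5 + q1*a_4 = 0, i.e. -175384539/140000000 + (5314683/5600000)*q1 = 0.
Solving this linear system: q1 = 33/25.
The numerator is Q*f truncated at degree 4: P0 = a_0 = 363/2800; P1 = a_1 + q1*a_0 = -3993/35000; P2 = a_2 + q1*a_1 = 131769/1400000; P3 = a_3 + q1*a_2 = -483153/7000000; P4 = a_4 + q1*a_3 = 5314683/140000000.

The Pade approximant has numerator coefficients [363/2800, -3993/35000, 131769/1400000, -483153/7000000, 5314683/140000000]; denominator coefficients [1, 33/25].


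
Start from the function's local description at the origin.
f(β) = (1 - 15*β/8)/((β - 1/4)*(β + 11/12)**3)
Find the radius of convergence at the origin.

Denominator factor (β - 1/4): pole of order 1 at 1/4, modulus 1/4.
Denominator factor (β + 11/12)^3: pole of order 3 at -11/12, modulus 11/12.
The radius of convergence is the smallest modulus among the singular points: 1/4.

The radius of convergence is 1/4.


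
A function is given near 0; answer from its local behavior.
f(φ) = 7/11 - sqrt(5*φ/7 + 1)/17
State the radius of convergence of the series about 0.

The radius of convergence is 7/5.

Branch term (-1/17)*sqrt(1 - φ/(-7/5)): its argument vanishes at φ = -7/5, a square-root branch point, modulus 7/5.
The radius of convergence is the smallest modulus among the singular points: 7/5.


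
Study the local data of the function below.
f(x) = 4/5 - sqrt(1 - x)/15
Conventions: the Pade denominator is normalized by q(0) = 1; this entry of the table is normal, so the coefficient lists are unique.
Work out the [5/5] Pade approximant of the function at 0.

Taylor coefficients needed (expand at 0): a_0 = 11/15, a_1 = 1/30, a_2 = 1/120, a_3 = 1/240, a_4 = 1/384, a_5 = 7/3840, a_6 = 7/5120, a_7 = 11/10240, a_8 = 143/163840, a_9 = 143/196608, a_10 = 2431/3932160.
Write the denominator as Q(x) = 1 + q1*x + q2*x^2 + q3*x^3 + q4*x^4 + q5*x^5. Requiring Q*f - P = O(x^11) with deg P <= 5 kills the coefficients of x^6..x^10 in Q*f:
  x^6: a_6 + q1*a_5 + q2*a_4 + q3*a_3 + q4*a_2 + q5*a_1 = 0, i.e. 7/5120 + (7/3840)*q1 + (1/384)*q2 + (1/240)*q3 + (1/120)*q4 + (1/30)*q5 = 0.
  x^7: a_7 + q1*a_6 + q2*a_5 + q3*a_4 + q4*a_3 + q5*a_2 = 0, i.e. 11/10240 + (7/5120)*q1 + (7/3840)*q2 + (1/384)*q3 + (1/240)*q4 + (1/120)*q5 = 0.
  x^8: a_8 + q1*a_7 + q2*a_6 + q3*a_5 + q4*a_4 + q5*a_3 = 0, i.e. 143/163840 + (11/10240)*q1 + (7/5120)*q2 + (7/3840)*q3 + (1/384)*q4 + (1/240)*q5 = 0.
  x^9: a_9 + q1*a_8 + q2*a_7 + q3*a_6 + q4*a_5 + q5*a_4 = 0, i.e. 143/196608 + (143/163840)*q1 + (11/10240)*q2 + (7/5120)*q3 + (7/3840)*q4 + (1/384)*q5 = 0.
  x^10: a_10 + q1*a_9 + q2*a_8 + q3*a_7 + q4*a_6 + q5*a_5 = 0, i.e. 2431/3932160 + (143/196608)*q1 + (143/163840)*q2 + (11/10240)*q3 + (7/5120)*q4 + (7/3840)*q5 = 0.
Solving this linear system: q1 = -9/4, q2 = 7/4, q3 = -35/64, q4 = 15/256, q5 = -1/1024.
The numerator is Q*f truncated at degree 5: P0 = a_0 = 11/15; P1 = a_1 + q1*a_0 = -97/60; P2 = a_2 + q1*a_1 + q2*a_0 = 73/60; P3 = a_3 + q1*a_2 + q2*a_1 + q3*a_0 = -343/960; P4 = a_4 + q1*a_3 + q2*a_2 + q3*a_1 + q4*a_0 = 25/768; P5 = a_5 + q1*a_4 + q2*a_3 + q3*a_2 + q4*a_1 + q5*a_0 = -1/15360.

The Pade approximant has numerator coefficients [11/15, -97/60, 73/60, -343/960, 25/768, -1/15360]; denominator coefficients [1, -9/4, 7/4, -35/64, 15/256, -1/1024].


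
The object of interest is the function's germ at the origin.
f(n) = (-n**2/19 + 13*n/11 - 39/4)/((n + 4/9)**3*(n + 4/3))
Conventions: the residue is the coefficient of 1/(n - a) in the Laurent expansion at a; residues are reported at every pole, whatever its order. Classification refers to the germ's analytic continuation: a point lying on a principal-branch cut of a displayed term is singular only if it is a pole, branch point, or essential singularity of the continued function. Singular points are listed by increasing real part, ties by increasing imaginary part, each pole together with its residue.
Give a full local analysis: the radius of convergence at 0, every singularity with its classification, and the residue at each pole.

Denominator factor (n + 4/3): pole of order 1 at -4/3, modulus 4/3.
Denominator factor (n + 4/9)^3: pole of order 3 at -4/9, modulus 4/9.
The radius of convergence is the smallest modulus among the singular points: 4/9.
At the order-1 pole -4/3 set g(n) = (n - (-4/3))*f(n) = (-n**2/19 + 13*n/11 - 39/4)/(n + 4/9)**3.
Simple pole: residue = g(a) at a = -4/3, which is 6959439/428032.
At the order-3 pole -4/9 set g(n) = (n - (-4/9))^3*f(n) = (-n**2/19 + 13*n/11 - 39/4)/(n + 4/3).
Order-3 pole: residue = g''(a)/2; g''(-4/9) = -6959439/214016, so the residue is -6959439/428032.
List the singular points by increasing real part (a conjugate pair: the negative imaginary part first).

Radius of convergence at 0: 4/9.
At -4/3: a pole of order 1; residue 6959439/428032.
At -4/9: a pole of order 3; residue -6959439/428032.


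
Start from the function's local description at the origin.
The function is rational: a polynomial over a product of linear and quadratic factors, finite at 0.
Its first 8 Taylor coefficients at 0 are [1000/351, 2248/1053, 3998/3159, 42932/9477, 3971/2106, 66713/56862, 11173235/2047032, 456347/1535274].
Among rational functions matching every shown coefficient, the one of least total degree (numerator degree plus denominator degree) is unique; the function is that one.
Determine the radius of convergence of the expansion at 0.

No rational of total degree below 5 reproduces all 8 coefficients; solving the [1/4] Pade equations on them gives f(μ) = (32*μ/25 + 40/13)/((μ - 6/5)**2*(μ**2 + μ + 3/4)), whose expansion matches every shown term.
Denominator factor (μ**2 + μ + 3/4): discriminant -2, complex-conjugate roots (-1/2) + ((1/2)*sqrt(2))*i and (-1/2) - ((1/2)*sqrt(2))*i; poles of order 1, moduli (1/2)*sqrt(3) and (1/2)*sqrt(3).
Denominator factor (μ - 6/5)^2: pole of order 2 at 6/5, modulus 6/5.
The radius of convergence is the smallest modulus among the singular points: (1/2)*sqrt(3).

The radius of convergence is (1/2)*sqrt(3).


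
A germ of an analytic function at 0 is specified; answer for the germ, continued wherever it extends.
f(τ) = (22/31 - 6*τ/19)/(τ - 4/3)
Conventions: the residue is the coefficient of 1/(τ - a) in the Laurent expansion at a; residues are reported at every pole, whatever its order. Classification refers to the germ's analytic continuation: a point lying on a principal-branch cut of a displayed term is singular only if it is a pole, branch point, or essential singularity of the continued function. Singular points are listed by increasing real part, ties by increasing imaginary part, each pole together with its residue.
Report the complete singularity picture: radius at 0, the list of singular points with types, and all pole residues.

Denominator factor (τ - 4/3): pole of order 1 at 4/3, modulus 4/3.
The radius of convergence is the smallest modulus among the singular points: 4/3.
At the order-1 pole 4/3 set g(τ) = (τ - (4/3))*f(τ) = 22/31 - 6*τ/19.
Simple pole: residue = g(a) at a = 4/3, which is 170/589.

Radius of convergence at 0: 4/3.
At 4/3: a pole of order 1; residue 170/589.


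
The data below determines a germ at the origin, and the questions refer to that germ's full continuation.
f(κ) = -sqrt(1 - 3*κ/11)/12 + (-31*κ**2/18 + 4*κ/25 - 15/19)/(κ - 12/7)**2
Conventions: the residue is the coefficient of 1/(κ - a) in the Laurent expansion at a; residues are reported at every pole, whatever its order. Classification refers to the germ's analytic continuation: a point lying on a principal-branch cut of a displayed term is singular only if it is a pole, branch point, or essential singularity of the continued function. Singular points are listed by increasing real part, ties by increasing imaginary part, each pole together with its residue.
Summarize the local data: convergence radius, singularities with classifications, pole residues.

Denominator factor (κ - 12/7)^2: pole of order 2 at 12/7, modulus 12/7.
Branch term (-1/12)*sqrt(1 - κ/(11/3)): its argument vanishes at κ = 11/3, a square-root branch point, modulus 11/3.
The radius of convergence is the smallest modulus among the singular points: 12/7.
The branch term is analytic at 12/7 and contributes nothing to the residue; only the rational part matters.
At the order-2 pole 12/7 set g(κ) = (κ - (12/7))^2*(rational part) = -31*κ**2/18 + 4*κ/25 - 15/19.
Order-2 pole: residue = g'(a); g'(12/7) = -3016/525, so the residue is -3016/525.
List the singular points by increasing real part (a conjugate pair: the negative imaginary part first).

Radius of convergence at 0: 12/7.
At 12/7: a pole of order 2; residue -3016/525.
At 11/3: an algebraic (square-root) branch point.


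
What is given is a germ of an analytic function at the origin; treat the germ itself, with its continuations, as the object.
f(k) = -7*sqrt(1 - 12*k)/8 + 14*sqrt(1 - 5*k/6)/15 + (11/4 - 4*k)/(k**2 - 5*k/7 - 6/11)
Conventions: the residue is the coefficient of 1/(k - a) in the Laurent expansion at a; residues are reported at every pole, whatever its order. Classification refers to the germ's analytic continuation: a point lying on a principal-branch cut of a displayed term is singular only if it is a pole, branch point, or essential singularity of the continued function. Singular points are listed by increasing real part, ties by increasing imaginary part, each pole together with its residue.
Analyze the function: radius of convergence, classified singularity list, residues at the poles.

Denominator factor (k**2 - 5*k/7 - 6/11): discriminant 1451/539, real irrational roots 5/14 + (1/154)*sqrt(15961) and 5/14 - (1/154)*sqrt(15961); poles of order 1, moduli 5/14 + (1/154)*sqrt(15961) and -5/14 + (1/154)*sqrt(15961).
Branch term (-7/8)*sqrt(1 - k/(1/12)): its argument vanishes at k = 1/12, a square-root branch point, modulus 1/12.
Branch term (14/15)*sqrt(1 - k/(6/5)): its argument vanishes at k = 6/5, a square-root branch point, modulus 6/5.
The radius of convergence is the smallest modulus among the singular points: 1/12.
The branch terms are analytic at 5/14 - (1/154)*sqrt(15961) and contribute nothing to the residue; only the rational part matters.
The factor k**2 - 5*k/7 - 6/11 splits as (k - a)(k - a') with a = 5/14 - (1/154)*sqrt(15961), a' = 5/14 + (1/154)*sqrt(15961). At the order-1 pole a set g(k) = (k - a)*(rational part) = [11/4 - 4*k] / (k - a').
Simple pole: residue = g(a) at a = 5/14 - (1/154)*sqrt(15961), which is -2 - (37/5804)*sqrt(15961).
The branch terms are analytic at 5/14 + (1/154)*sqrt(15961) and contribute nothing to the residue; only the rational part matters.
The factor k**2 - 5*k/7 - 6/11 splits as (k - a)(k - a') with a = 5/14 + (1/154)*sqrt(15961), a' = 5/14 - (1/154)*sqrt(15961). At the order-1 pole a set g(k) = (k - a)*(rational part) = [11/4 - 4*k] / (k - a').
Simple pole: residue = g(a) at a = 5/14 + (1/154)*sqrt(15961), which is -2 + (37/5804)*sqrt(15961).
List the singular points by increasing real part (a conjugate pair: the negative imaginary part first).

Radius of convergence at 0: 1/12.
At 5/14 - (1/154)*sqrt(15961): a pole of order 1; residue -2 - (37/5804)*sqrt(15961).
At 1/12: an algebraic (square-root) branch point.
At 5/14 + (1/154)*sqrt(15961): a pole of order 1; residue -2 + (37/5804)*sqrt(15961).
At 6/5: an algebraic (square-root) branch point.


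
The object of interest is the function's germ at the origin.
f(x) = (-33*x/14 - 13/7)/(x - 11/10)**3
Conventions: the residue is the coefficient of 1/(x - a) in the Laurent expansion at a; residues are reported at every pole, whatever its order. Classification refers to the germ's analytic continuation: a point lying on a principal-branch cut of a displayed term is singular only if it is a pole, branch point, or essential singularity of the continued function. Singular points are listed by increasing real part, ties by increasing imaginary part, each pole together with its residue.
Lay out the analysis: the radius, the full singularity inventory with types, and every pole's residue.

Radius of convergence at 0: 11/10.
At 11/10: a pole of order 3; residue 0.

Denominator factor (x - 11/10)^3: pole of order 3 at 11/10, modulus 11/10.
The radius of convergence is the smallest modulus among the singular points: 11/10.
At the order-3 pole 11/10 set g(x) = (x - (11/10))^3*f(x) = -33*x/14 - 13/7.
Order-3 pole: residue = g''(a)/2; g''(11/10) = 0, so the residue is 0.


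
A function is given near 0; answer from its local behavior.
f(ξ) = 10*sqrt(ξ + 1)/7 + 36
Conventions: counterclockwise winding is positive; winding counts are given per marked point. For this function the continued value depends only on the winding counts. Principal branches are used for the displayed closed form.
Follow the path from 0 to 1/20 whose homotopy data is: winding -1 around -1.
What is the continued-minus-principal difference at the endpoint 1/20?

The rational part is single-valued and drops out of the difference; each branch term changes only by its own monodromy.
(10/7)*sqrt(1 - ξ/(-1)): winding -1 is odd, the square root flips sign, contributing -2*(10/7)*sqrt(1 - (1/20)/(-1)) = -2*(10/7)*sqrt(21/20) = -(2/7)*sqrt(105).
Summing the contributions at ξ = 1/20 gives -(2/7)*sqrt(105).

Continued minus principal equals -(2/7)*sqrt(105).


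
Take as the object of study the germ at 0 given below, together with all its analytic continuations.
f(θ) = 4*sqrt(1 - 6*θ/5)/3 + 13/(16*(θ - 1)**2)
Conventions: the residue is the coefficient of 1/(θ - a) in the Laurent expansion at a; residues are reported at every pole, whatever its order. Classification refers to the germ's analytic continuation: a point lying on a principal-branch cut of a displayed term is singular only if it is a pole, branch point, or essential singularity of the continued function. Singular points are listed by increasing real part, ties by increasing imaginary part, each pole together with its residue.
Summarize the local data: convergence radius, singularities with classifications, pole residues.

Radius of convergence at 0: 5/6.
At 5/6: an algebraic (square-root) branch point.
At 1: a pole of order 2; residue 0.

Denominator factor (θ - 1)^2: pole of order 2 at 1, modulus 1.
Branch term (4/3)*sqrt(1 - θ/(5/6)): its argument vanishes at θ = 5/6, a square-root branch point, modulus 5/6.
The radius of convergence is the smallest modulus among the singular points: 5/6.
The branch term is analytic at 1 and contributes nothing to the residue; only the rational part matters.
At the order-2 pole 1 set g(θ) = (θ - (1))^2*(rational part) = 13/16.
Order-2 pole: residue = g'(a); g'(1) = 0, so the residue is 0.
List the singular points by increasing real part (a conjugate pair: the negative imaginary part first).


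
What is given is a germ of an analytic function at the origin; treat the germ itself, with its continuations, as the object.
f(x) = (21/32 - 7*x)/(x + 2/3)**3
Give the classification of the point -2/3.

The point is a pole of order 3.

The denominator factor x + 2/3 vanishes at -2/3 and appears to the power 3; the numerator there equals 511/96, nonzero, and no other factor vanishes.
Hence a pole whose order is the multiplicity, 3.


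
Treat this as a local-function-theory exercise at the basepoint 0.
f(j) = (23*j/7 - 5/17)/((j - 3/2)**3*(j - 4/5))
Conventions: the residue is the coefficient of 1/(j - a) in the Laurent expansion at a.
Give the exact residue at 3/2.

At the order-3 pole 3/2 set g(j) = (j - (3/2))^3*f(j) = (23*j/7 - 5/17)/(j - 4/5).
Order-3 pole: residue = g''(a)/2; g''(3/2) = 555600/40817, so the residue is 277800/40817.

The residue is 277800/40817.


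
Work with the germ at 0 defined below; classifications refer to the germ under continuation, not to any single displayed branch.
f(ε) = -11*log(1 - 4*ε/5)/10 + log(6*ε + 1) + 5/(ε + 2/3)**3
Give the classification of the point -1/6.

The point is a logarithmic branch point.

The term (1)*log(1 - ε/(-1/6)) has argument 1 - -1/6/(-1/6) = 0 at -1/6: a logarithmic (infinitely-sheeted) branch point; the remaining terms are analytic or single-valued there.


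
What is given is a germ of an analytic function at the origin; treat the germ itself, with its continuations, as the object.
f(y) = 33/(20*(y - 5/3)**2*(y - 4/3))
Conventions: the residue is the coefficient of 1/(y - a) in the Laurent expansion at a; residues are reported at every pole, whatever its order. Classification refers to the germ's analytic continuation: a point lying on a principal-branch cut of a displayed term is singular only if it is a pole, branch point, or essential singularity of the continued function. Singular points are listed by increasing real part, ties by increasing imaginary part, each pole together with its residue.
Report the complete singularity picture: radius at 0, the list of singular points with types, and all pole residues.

Radius of convergence at 0: 4/3.
At 4/3: a pole of order 1; residue 297/20.
At 5/3: a pole of order 2; residue -297/20.

Denominator factor (y - 4/3): pole of order 1 at 4/3, modulus 4/3.
Denominator factor (y - 5/3)^2: pole of order 2 at 5/3, modulus 5/3.
The radius of convergence is the smallest modulus among the singular points: 4/3.
At the order-1 pole 4/3 set g(y) = (y - (4/3))*f(y) = 33/(20*(y - 5/3)**2).
Simple pole: residue = g(a) at a = 4/3, which is 297/20.
At the order-2 pole 5/3 set g(y) = (y - (5/3))^2*f(y) = 33/(20*(y - 4/3)).
Order-2 pole: residue = g'(a); g'(5/3) = -297/20, so the residue is -297/20.
List the singular points by increasing real part (a conjugate pair: the negative imaginary part first).


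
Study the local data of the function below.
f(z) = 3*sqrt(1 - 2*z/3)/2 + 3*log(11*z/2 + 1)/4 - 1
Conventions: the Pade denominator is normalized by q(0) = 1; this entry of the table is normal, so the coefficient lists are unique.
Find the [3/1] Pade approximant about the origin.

The Pade approximant has numerator coefficients [1/2, 3268955/574608, 2709885/766144, -154604369/27581184]; denominator coefficients [1, 1186001/287304].

Taylor coefficients needed (expand at 0): a_0 = 1/2, a_1 = 29/8, a_2 = -1097/96, a_3 = 11971/288, a_4 = -1186001/6912.
Write the denominator as Q(z) = 1 + q1*z. Requiring Q*f - P = O(z^5) with deg P <= 3 kills the coefficients of z^4..z^4 in Q*f:
  z^4: a_4 + q1*a_3 = 0, i.e. -1186001/6912 + (11971/288)*q1 = 0.
Solving this linear system: q1 = 1186001/287304.
The numerator is Q*f truncated at degree 3: P0 = a_0 = 1/2; P1 = a_1 + q1*a_0 = 3268955/574608; P2 = a_2 + q1*a_1 = 2709885/766144; P3 = a_3 + q1*a_2 = -154604369/27581184.


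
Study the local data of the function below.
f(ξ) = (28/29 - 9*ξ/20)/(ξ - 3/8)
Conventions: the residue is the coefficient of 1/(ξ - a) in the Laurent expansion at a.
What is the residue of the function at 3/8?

At the order-1 pole 3/8 set g(ξ) = (ξ - (3/8))*f(ξ) = 28/29 - 9*ξ/20.
Simple pole: residue = g(a) at a = 3/8, which is 3697/4640.

The residue is 3697/4640.


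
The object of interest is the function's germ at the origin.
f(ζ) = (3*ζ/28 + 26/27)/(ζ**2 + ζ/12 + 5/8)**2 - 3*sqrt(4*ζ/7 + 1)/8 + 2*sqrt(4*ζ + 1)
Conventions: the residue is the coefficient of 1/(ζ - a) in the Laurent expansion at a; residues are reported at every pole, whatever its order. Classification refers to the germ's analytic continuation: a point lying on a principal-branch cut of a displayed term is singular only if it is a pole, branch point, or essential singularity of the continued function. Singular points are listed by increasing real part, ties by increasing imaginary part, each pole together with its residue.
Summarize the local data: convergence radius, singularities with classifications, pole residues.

Radius of convergence at 0: 1/4.
At -7/4: an algebraic (square-root) branch point.
At -1/4: an algebraic (square-root) branch point.
At (-1/24) - ((1/24)*sqrt(359))*i: a pole of order 2; residue ((23188/902167)*sqrt(359))*i.
At (-1/24) + ((1/24)*sqrt(359))*i: a pole of order 2; residue -((23188/902167)*sqrt(359))*i.

Denominator factor (ζ**2 + ζ/12 + 5/8)^2: discriminant -359/144, complex-conjugate roots (-1/24) + ((1/24)*sqrt(359))*i and (-1/24) - ((1/24)*sqrt(359))*i; poles of order 2, moduli (1/4)*sqrt(10) and (1/4)*sqrt(10).
Branch term (-3/8)*sqrt(1 - ζ/(-7/4)): its argument vanishes at ζ = -7/4, a square-root branch point, modulus 7/4.
Branch term (2)*sqrt(1 - ζ/(-1/4)): its argument vanishes at ζ = -1/4, a square-root branch point, modulus 1/4.
The radius of convergence is the smallest modulus among the singular points: 1/4.
The branch terms are analytic at (-1/24) - ((1/24)*sqrt(359))*i and contribute nothing to the residue; only the rational part matters.
The factor ζ**2 + ζ/12 + 5/8 splits as (ζ - a)(ζ - a') with a = (-1/24) - ((1/24)*sqrt(359))*i, a' = (-1/24) + ((1/24)*sqrt(359))*i. At the order-2 pole a set g(ζ) = (ζ - a)^2*(rational part) = [3*ζ/28 + 26/27] / (ζ - a')^2.
Order-2 pole: residue = g'(a); g'((-1/24) - ((1/24)*sqrt(359))*i) = ((23188/902167)*sqrt(359))*i, so the residue is ((23188/902167)*sqrt(359))*i.
The branch terms are analytic at (-1/24) + ((1/24)*sqrt(359))*i and contribute nothing to the residue; only the rational part matters.
The factor ζ**2 + ζ/12 + 5/8 splits as (ζ - a)(ζ - a') with a = (-1/24) + ((1/24)*sqrt(359))*i, a' = (-1/24) - ((1/24)*sqrt(359))*i. At the order-2 pole a set g(ζ) = (ζ - a)^2*(rational part) = [3*ζ/28 + 26/27] / (ζ - a')^2.
Order-2 pole: residue = g'(a); g'((-1/24) + ((1/24)*sqrt(359))*i) = -((23188/902167)*sqrt(359))*i, so the residue is -((23188/902167)*sqrt(359))*i.
List the singular points by increasing real part (a conjugate pair: the negative imaginary part first).


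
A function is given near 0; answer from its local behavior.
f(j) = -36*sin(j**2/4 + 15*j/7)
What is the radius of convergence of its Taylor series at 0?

The factor sin(j**2/4 + 15*j/7) is entire and contributes no finite singular point.
The polynomial part has no poles.
No finite singular points: the Taylor series at 0 converges everywhere.

The radius of convergence is infinite.


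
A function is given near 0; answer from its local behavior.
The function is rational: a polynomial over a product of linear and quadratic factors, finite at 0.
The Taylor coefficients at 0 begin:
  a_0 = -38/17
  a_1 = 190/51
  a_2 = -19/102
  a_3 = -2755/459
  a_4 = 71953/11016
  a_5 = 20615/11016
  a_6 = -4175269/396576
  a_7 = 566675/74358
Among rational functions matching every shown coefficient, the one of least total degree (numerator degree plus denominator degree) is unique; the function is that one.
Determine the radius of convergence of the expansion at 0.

No rational of total degree below 4 reproduces all 8 coefficients; solving the [0/4] Pade equations on them gives f(ζ) = -38/(17*(ζ**2 + 5*ζ/6 + 1)**2), whose expansion matches every shown term.
Denominator factor (ζ**2 + 5*ζ/6 + 1)^2: discriminant -119/36, complex-conjugate roots (-5/12) + ((1/12)*sqrt(119))*i and (-5/12) - ((1/12)*sqrt(119))*i; poles of order 2, moduli 1 and 1.
The radius of convergence is the smallest modulus among the singular points: 1.

The radius of convergence is 1.


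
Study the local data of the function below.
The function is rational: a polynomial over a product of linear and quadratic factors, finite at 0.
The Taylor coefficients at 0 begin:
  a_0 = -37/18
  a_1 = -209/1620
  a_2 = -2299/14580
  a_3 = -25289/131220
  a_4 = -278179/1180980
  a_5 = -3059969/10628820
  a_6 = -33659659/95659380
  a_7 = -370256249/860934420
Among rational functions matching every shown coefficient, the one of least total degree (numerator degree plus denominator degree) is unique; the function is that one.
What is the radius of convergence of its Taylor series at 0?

No rational of total degree below 2 reproduces all 8 coefficients; solving the [1/1] Pade equations on them gives f(h) = (37/22 - 39*h/20)/(h - 9/11), whose expansion matches every shown term.
Denominator factor (h - 9/11): pole of order 1 at 9/11, modulus 9/11.
The radius of convergence is the smallest modulus among the singular points: 9/11.

The radius of convergence is 9/11.


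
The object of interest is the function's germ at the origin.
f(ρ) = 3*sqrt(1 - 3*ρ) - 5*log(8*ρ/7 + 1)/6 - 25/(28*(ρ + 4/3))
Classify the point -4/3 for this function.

The denominator factor ρ + 4/3 vanishes at -4/3 and appears to the power 1; the numerator there equals -25/28, nonzero, and no other factor vanishes.
The branch terms are analytic at this point.
Hence a pole whose order is the multiplicity, 1.

The point is a pole of order 1.


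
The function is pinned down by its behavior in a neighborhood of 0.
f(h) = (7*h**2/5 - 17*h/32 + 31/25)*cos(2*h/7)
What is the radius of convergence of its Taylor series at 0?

The radius of convergence is infinite.

The factor cos(2*h/7) is entire and contributes no finite singular point.
The polynomial part has no poles.
No finite singular points: the Taylor series at 0 converges everywhere.


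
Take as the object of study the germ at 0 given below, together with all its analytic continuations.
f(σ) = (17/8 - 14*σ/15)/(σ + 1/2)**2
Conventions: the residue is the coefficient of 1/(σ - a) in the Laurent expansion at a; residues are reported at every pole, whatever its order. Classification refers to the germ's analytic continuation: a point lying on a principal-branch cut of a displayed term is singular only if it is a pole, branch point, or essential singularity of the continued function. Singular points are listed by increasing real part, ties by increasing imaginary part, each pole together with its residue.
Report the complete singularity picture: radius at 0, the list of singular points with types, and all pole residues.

Radius of convergence at 0: 1/2.
At -1/2: a pole of order 2; residue -14/15.

Denominator factor (σ + 1/2)^2: pole of order 2 at -1/2, modulus 1/2.
The radius of convergence is the smallest modulus among the singular points: 1/2.
At the order-2 pole -1/2 set g(σ) = (σ - (-1/2))^2*f(σ) = 17/8 - 14*σ/15.
Order-2 pole: residue = g'(a); g'(-1/2) = -14/15, so the residue is -14/15.


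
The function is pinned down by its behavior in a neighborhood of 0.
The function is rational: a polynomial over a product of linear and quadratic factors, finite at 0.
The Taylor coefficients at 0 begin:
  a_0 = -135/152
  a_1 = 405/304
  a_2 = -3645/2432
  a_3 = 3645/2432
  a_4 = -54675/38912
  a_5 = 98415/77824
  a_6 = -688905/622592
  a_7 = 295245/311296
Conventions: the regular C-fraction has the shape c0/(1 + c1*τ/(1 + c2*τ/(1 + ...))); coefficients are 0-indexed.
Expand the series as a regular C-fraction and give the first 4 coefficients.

The regular C-fraction coefficients are [-135/152, 3/2, -3/8, 3/8].

Taylor coefficients (read off): a_0 = -135/152, a_1 = 405/304, a_2 = -3645/2432, a_3 = 3645/2432.
c0 = a_0 = -135/152. Peel one level at a time: if S = 1 + c*τ/S' with S'(0) = 1, then c is the τ-coefficient of S and S' = c*τ/(S - 1).
S_1 = c0/f = 1 + (3/2)*τ + (9/16)*τ^2 + ...; c1 = 3/2.
S_2 = c1*τ/(S_1 - 1) = 1 + (-3/8)*τ + (9/64)*τ^2 + ...; c2 = -3/8.
S_3 = c2*τ/(S_2 - 1) = 1 + (3/8)*τ + ...; c3 = 3/8.


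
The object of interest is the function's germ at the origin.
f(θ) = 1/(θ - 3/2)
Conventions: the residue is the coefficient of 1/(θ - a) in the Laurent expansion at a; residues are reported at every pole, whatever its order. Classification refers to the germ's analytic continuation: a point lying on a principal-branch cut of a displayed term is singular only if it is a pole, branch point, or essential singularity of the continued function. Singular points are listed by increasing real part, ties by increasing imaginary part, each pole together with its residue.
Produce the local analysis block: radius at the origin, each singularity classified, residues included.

Denominator factor (θ - 3/2): pole of order 1 at 3/2, modulus 3/2.
The radius of convergence is the smallest modulus among the singular points: 3/2.
At the order-1 pole 3/2 set g(θ) = (θ - (3/2))*f(θ) = 1.
Simple pole: residue = g(a) at a = 3/2, which is 1.

Radius of convergence at 0: 3/2.
At 3/2: a pole of order 1; residue 1.


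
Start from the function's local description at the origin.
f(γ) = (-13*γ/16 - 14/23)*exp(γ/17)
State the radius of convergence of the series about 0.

The radius of convergence is infinite.

The factor exp(γ/17) is entire and contributes no finite singular point.
The polynomial part has no poles.
No finite singular points: the Taylor series at 0 converges everywhere.


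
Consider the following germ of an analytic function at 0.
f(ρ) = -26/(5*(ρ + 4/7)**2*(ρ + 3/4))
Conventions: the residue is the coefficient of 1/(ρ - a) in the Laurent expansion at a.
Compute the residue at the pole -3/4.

At the order-1 pole -3/4 set g(ρ) = (ρ - (-3/4))*f(ρ) = -26/(5*(ρ + 4/7)**2).
Simple pole: residue = g(a) at a = -3/4, which is -20384/125.

The residue is -20384/125.


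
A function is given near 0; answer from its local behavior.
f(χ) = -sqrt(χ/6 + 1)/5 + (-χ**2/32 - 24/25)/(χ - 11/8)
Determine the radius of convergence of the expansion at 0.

The radius of convergence is 11/8.

Denominator factor (χ - 11/8): pole of order 1 at 11/8, modulus 11/8.
Branch term (-1/5)*sqrt(1 - χ/(-6)): its argument vanishes at χ = -6, a square-root branch point, modulus 6.
The radius of convergence is the smallest modulus among the singular points: 11/8.


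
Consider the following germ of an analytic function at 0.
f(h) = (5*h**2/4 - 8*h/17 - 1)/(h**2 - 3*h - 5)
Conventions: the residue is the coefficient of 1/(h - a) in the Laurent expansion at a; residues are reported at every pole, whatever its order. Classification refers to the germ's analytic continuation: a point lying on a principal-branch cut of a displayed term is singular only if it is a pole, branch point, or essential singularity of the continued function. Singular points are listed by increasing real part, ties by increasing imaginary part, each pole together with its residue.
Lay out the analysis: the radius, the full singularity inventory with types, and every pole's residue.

Radius of convergence at 0: -3/2 + (1/2)*sqrt(29).
At 3/2 - (1/2)*sqrt(29): a pole of order 1; residue 223/136 - (1383/3944)*sqrt(29).
At 3/2 + (1/2)*sqrt(29): a pole of order 1; residue 223/136 + (1383/3944)*sqrt(29).

Denominator factor (h**2 - 3*h - 5): discriminant 29, real irrational roots 3/2 + (1/2)*sqrt(29) and 3/2 - (1/2)*sqrt(29); poles of order 1, moduli 3/2 + (1/2)*sqrt(29) and -3/2 + (1/2)*sqrt(29).
The radius of convergence is the smallest modulus among the singular points: -3/2 + (1/2)*sqrt(29).
The factor h**2 - 3*h - 5 splits as (h - a)(h - a') with a = 3/2 - (1/2)*sqrt(29), a' = 3/2 + (1/2)*sqrt(29). At the order-1 pole a set g(h) = (h - a)*f(h) = [5*h**2/4 - 8*h/17 - 1] / (h - a').
Simple pole: residue = g(a) at a = 3/2 - (1/2)*sqrt(29), which is 223/136 - (1383/3944)*sqrt(29).
The factor h**2 - 3*h - 5 splits as (h - a)(h - a') with a = 3/2 + (1/2)*sqrt(29), a' = 3/2 - (1/2)*sqrt(29). At the order-1 pole a set g(h) = (h - a)*f(h) = [5*h**2/4 - 8*h/17 - 1] / (h - a').
Simple pole: residue = g(a) at a = 3/2 + (1/2)*sqrt(29), which is 223/136 + (1383/3944)*sqrt(29).
List the singular points by increasing real part (a conjugate pair: the negative imaginary part first).
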